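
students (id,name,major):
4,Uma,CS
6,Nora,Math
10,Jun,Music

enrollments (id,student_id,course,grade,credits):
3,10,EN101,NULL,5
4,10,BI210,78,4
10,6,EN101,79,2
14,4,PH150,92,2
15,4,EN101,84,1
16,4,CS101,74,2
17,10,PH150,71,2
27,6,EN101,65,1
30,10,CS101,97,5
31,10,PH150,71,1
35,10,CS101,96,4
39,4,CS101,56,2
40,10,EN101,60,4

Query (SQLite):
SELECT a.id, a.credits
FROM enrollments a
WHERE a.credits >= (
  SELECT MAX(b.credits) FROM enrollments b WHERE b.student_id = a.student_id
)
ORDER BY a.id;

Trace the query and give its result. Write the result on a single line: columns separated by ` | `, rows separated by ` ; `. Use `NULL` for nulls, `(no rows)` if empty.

For each enrollments row a, compute MAX(credits) over rows sharing a.student_id.
Keep row a if a.credits >= that per-group MAX.
  student_id=4: MAX(credits) = 2
  student_id=6: MAX(credits) = 2
  student_id=10: MAX(credits) = 5

3 | 5 ; 10 | 2 ; 14 | 2 ; 16 | 2 ; 30 | 5 ; 39 | 2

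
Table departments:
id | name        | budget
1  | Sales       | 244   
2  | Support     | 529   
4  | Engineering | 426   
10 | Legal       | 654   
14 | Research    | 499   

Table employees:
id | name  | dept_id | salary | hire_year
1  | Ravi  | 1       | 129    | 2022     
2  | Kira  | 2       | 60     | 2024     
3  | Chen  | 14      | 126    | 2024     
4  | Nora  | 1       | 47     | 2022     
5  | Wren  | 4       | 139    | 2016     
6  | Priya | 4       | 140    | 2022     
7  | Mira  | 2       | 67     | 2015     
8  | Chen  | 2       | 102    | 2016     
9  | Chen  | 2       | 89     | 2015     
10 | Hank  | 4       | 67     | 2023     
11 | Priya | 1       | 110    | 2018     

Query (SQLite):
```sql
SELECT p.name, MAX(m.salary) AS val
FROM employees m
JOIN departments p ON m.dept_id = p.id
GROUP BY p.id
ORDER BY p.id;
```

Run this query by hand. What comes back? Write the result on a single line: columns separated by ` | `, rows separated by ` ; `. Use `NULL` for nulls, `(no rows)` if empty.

Join each employees row to its departments via dept_id.
Group joined rows by departments.id; compute MAX(m.salary) per group.
  1: ids {1, 4, 11} → MAX(m.salary)=129
  2: ids {2, 7, 8, 9} → MAX(m.salary)=102
  4: ids {5, 6, 10} → MAX(m.salary)=140
  14: ids {3} → MAX(m.salary)=126

Sales | 129 ; Support | 102 ; Engineering | 140 ; Research | 126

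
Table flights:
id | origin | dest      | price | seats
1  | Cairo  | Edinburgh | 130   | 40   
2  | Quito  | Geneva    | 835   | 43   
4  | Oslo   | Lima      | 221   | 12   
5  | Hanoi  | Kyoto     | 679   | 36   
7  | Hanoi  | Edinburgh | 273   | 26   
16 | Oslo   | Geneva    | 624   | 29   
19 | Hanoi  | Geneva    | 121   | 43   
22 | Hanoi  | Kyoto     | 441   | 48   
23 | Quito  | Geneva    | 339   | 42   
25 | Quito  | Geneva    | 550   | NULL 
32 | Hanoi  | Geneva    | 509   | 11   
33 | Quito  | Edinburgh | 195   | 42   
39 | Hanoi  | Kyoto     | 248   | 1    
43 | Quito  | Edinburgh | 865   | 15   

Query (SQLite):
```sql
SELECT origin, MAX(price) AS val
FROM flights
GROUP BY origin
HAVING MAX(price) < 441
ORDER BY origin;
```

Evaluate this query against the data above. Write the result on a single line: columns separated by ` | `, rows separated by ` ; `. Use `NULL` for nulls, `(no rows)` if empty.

Cairo | 130

Partition flights by origin; compute MAX(price) within each group.
HAVING: keep groups where MAX(price) < 441.
  Cairo: ids {1} → MAX(price)=130
  Hanoi: ids {5, 7, 19, 22, 32, 39} → MAX(price)=679
  Oslo: ids {4, 16} → MAX(price)=624
  Quito: ids {2, 23, 25, 33, 43} → MAX(price)=865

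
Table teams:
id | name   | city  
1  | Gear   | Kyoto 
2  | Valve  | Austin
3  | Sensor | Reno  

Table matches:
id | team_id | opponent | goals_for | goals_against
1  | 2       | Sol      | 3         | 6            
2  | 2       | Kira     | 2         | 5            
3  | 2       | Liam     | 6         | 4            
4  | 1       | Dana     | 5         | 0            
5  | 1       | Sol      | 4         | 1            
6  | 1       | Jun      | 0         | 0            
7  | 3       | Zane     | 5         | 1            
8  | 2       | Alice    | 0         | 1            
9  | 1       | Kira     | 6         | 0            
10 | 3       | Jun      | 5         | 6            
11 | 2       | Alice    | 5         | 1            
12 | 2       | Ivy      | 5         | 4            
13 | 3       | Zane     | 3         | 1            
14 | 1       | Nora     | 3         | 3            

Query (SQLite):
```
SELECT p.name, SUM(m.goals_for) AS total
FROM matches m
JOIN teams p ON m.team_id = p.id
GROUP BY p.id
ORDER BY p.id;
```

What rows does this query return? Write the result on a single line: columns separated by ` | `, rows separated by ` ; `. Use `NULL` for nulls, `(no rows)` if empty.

Gear | 18 ; Valve | 21 ; Sensor | 13

Join each matches row to its teams via team_id.
Group joined rows by teams.id; compute SUM(m.goals_for) per group.
  1: ids {4, 5, 6, 9, 14} → SUM(m.goals_for)=18
  2: ids {1, 2, 3, 8, 11, 12} → SUM(m.goals_for)=21
  3: ids {7, 10, 13} → SUM(m.goals_for)=13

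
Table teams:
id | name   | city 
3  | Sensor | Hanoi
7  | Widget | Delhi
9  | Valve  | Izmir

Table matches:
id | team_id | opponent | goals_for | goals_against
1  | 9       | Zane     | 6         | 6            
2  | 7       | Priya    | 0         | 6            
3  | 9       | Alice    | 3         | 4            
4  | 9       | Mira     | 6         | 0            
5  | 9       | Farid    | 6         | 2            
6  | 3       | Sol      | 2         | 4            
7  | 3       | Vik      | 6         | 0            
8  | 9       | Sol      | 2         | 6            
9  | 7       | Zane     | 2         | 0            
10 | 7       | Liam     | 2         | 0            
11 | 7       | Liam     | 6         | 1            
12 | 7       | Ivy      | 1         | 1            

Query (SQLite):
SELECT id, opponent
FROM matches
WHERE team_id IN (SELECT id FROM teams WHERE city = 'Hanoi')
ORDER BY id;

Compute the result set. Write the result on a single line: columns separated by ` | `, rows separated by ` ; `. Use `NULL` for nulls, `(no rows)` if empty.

Inner query: teams.id where city = 'Hanoi'.
Outer: keep matches rows whose team_id is in that set.
Inner query → {3}

6 | Sol ; 7 | Vik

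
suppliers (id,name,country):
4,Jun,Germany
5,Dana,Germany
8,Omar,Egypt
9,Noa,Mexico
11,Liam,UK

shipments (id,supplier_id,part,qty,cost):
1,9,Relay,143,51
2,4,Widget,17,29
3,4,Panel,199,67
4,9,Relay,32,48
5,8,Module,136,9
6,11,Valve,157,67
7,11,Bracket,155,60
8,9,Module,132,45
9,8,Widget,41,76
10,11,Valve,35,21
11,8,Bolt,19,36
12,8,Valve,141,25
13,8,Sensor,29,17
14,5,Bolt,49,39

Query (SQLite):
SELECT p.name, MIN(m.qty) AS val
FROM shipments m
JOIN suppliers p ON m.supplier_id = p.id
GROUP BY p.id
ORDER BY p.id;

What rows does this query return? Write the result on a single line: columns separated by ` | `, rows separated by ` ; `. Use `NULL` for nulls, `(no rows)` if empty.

Jun | 17 ; Dana | 49 ; Omar | 19 ; Noa | 32 ; Liam | 35

Join each shipments row to its suppliers via supplier_id.
Group joined rows by suppliers.id; compute MIN(m.qty) per group.
  4: ids {2, 3} → MIN(m.qty)=17
  5: ids {14} → MIN(m.qty)=49
  8: ids {5, 9, 11, 12, 13} → MIN(m.qty)=19
  9: ids {1, 4, 8} → MIN(m.qty)=32
  11: ids {6, 7, 10} → MIN(m.qty)=35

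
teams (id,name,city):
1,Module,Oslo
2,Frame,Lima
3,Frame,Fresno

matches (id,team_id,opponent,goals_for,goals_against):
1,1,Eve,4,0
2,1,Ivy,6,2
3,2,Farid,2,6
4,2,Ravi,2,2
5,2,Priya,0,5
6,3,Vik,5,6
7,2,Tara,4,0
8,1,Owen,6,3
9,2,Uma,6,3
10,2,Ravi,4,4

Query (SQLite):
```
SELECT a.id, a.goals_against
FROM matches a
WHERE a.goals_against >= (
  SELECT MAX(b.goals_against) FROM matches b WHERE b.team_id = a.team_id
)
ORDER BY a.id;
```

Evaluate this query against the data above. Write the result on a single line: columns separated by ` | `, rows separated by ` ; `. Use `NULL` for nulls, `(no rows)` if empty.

3 | 6 ; 6 | 6 ; 8 | 3

For each matches row a, compute MAX(goals_against) over rows sharing a.team_id.
Keep row a if a.goals_against >= that per-group MAX.
  team_id=1: MAX(goals_against) = 3
  team_id=2: MAX(goals_against) = 6
  team_id=3: MAX(goals_against) = 6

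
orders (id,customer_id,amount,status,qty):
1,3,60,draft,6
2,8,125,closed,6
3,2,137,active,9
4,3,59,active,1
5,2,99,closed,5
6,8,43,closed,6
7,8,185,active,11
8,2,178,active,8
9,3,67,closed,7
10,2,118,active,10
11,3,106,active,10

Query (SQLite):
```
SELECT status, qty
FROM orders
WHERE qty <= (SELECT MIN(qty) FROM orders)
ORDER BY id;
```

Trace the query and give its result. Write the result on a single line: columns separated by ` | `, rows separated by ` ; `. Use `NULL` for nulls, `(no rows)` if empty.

active | 1

Scalar subquery: MIN(qty) over all orders rows = 1.
Keep rows where qty <= that value.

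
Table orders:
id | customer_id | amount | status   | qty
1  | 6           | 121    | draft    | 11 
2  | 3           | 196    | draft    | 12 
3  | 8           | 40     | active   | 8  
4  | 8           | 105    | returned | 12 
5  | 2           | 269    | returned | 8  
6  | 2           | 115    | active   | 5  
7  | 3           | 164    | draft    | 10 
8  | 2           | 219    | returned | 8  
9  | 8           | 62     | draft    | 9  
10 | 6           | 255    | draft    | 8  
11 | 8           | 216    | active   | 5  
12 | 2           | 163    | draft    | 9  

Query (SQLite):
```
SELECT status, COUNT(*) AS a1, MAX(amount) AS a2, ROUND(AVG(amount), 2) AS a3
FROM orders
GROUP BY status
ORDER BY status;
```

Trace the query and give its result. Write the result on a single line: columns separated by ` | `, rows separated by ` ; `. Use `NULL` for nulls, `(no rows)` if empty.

active | 3 | 216 | 123.67 ; draft | 6 | 255 | 160.17 ; returned | 3 | 269 | 197.67

Group orders by status.
Per group compute: COUNT(*), MAX(amount), ROUND(AVG(amount), 2).
  active: ids {3, 6, 11} → COUNT(*)=3, MAX(amount)=216, ROUND(AVG(amount), 2)=123.67
  draft: ids {1, 2, 7, 9, 10, 12} → COUNT(*)=6, MAX(amount)=255, ROUND(AVG(amount), 2)=160.17
  returned: ids {4, 5, 8} → COUNT(*)=3, MAX(amount)=269, ROUND(AVG(amount), 2)=197.67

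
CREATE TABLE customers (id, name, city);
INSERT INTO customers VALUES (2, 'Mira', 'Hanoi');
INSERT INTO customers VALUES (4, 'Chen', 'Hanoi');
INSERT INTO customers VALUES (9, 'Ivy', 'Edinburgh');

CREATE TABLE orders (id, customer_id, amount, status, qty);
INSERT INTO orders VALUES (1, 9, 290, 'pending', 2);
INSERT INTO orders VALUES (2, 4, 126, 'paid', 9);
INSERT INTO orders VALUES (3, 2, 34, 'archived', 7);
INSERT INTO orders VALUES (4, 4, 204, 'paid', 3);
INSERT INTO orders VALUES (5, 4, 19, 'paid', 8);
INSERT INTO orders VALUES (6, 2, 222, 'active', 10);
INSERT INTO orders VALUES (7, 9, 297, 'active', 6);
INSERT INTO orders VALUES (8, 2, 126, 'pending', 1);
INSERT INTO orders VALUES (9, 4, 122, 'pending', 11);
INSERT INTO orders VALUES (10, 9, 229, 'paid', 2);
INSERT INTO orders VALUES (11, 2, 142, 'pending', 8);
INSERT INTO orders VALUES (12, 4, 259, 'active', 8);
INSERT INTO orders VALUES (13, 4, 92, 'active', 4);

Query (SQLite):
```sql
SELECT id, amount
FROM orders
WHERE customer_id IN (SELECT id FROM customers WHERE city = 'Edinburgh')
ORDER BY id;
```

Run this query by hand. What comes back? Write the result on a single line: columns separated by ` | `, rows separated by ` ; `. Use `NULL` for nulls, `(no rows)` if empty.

1 | 290 ; 7 | 297 ; 10 | 229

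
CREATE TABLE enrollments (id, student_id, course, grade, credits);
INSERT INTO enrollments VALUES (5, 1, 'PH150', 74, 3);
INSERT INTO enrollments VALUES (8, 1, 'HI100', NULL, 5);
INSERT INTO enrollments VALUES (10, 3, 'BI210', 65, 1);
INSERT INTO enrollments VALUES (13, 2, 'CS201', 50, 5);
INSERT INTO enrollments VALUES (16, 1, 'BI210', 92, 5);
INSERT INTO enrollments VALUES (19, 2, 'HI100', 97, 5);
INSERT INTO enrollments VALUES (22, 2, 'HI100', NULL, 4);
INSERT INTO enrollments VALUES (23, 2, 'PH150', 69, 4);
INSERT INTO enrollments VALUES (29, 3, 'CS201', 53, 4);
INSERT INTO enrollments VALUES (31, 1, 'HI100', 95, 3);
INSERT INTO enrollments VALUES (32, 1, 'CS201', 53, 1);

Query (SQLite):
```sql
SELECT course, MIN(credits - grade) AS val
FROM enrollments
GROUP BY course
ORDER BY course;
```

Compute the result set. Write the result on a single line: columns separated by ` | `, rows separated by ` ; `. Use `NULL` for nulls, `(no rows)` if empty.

BI210 | -87 ; CS201 | -52 ; HI100 | -92 ; PH150 | -71

For each row compute credits - grade.
Group by course; take MIN of the expression per group.
  BI210: ids {10, 16} → MIN(credits - grade)=-87
  CS201: ids {13, 29, 32} → MIN(credits - grade)=-52
  HI100: ids {8, 19, 22, 31} → MIN(credits - grade)=-92
  PH150: ids {5, 23} → MIN(credits - grade)=-71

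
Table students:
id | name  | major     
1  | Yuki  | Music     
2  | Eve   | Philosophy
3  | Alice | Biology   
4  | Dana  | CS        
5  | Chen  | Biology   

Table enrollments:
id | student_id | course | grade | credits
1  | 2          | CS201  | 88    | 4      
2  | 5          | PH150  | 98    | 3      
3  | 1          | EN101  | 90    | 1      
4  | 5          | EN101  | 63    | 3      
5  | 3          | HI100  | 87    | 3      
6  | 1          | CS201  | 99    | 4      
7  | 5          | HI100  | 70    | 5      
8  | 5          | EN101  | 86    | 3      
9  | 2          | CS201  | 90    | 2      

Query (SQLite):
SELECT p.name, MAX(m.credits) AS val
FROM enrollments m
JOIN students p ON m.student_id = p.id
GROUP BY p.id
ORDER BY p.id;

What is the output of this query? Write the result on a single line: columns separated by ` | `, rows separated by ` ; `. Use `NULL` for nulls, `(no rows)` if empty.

Join each enrollments row to its students via student_id.
Group joined rows by students.id; compute MAX(m.credits) per group.
  1: ids {3, 6} → MAX(m.credits)=4
  2: ids {1, 9} → MAX(m.credits)=4
  3: ids {5} → MAX(m.credits)=3
  5: ids {2, 4, 7, 8} → MAX(m.credits)=5

Yuki | 4 ; Eve | 4 ; Alice | 3 ; Chen | 5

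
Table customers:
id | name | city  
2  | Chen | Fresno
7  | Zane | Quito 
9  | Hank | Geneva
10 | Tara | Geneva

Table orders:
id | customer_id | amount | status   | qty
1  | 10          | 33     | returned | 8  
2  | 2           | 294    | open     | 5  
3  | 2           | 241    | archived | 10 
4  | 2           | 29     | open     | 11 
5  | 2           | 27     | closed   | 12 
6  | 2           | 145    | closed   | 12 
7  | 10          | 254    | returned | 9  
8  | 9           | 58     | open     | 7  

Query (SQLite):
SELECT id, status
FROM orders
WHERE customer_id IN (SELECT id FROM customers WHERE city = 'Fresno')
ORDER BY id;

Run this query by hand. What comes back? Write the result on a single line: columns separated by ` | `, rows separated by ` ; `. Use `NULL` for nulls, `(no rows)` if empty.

Inner query: customers.id where city = 'Fresno'.
Outer: keep orders rows whose customer_id is in that set.
Inner query → {2}

2 | open ; 3 | archived ; 4 | open ; 5 | closed ; 6 | closed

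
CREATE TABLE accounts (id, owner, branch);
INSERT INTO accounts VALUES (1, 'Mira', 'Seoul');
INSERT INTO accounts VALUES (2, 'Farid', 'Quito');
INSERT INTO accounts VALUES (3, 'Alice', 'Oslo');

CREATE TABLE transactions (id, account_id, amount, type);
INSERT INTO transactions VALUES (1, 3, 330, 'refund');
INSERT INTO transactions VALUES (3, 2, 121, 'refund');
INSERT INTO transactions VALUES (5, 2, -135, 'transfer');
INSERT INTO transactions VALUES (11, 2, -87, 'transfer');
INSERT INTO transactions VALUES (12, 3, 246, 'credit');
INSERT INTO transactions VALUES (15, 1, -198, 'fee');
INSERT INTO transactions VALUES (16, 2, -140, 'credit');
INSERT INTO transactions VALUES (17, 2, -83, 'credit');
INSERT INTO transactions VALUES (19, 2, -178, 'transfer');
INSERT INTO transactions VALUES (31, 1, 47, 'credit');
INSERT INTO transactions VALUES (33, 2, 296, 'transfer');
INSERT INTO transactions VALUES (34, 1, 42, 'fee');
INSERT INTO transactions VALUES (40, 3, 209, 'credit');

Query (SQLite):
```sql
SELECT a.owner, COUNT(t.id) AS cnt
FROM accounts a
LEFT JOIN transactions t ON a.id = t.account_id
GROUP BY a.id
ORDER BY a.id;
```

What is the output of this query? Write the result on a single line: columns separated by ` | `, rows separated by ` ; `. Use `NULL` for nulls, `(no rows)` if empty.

LEFT JOIN keeps every accounts row; unmatched ones get NULL for transactions columns.
Group by accounts.id and compute COUNT(t.id). COUNT(col) of an all-NULL group is 0.
  1: ids {15, 31, 34} → COUNT(t.id)=3
  2: ids {3, 5, 11, 16, 17, 19, 33} → COUNT(t.id)=7
  3: ids {1, 12, 40} → COUNT(t.id)=3

Mira | 3 ; Farid | 7 ; Alice | 3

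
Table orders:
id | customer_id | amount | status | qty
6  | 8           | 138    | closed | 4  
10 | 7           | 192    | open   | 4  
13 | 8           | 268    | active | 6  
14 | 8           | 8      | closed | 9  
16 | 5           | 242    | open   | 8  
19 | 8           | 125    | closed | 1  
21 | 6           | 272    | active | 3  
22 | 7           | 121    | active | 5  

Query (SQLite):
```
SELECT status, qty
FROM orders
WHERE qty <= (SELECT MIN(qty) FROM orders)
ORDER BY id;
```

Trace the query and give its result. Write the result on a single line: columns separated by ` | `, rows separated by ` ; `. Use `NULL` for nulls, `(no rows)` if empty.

Scalar subquery: MIN(qty) over all orders rows = 1.
Keep rows where qty <= that value.

closed | 1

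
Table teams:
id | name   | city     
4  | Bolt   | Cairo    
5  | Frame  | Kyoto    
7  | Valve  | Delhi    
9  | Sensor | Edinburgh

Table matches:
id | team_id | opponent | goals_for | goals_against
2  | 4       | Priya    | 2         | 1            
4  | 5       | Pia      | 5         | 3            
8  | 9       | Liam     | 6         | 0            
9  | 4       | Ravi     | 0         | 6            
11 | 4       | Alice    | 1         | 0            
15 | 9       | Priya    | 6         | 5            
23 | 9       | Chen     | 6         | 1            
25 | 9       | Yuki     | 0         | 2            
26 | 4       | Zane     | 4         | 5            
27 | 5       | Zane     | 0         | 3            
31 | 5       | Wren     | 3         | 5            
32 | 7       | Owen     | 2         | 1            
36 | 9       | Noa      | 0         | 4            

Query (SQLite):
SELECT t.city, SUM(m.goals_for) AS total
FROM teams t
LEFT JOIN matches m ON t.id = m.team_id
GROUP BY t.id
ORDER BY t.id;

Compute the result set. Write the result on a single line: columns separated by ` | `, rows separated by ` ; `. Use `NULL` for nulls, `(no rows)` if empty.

Cairo | 7 ; Kyoto | 8 ; Delhi | 2 ; Edinburgh | 18

LEFT JOIN keeps every teams row; unmatched ones get NULL for matches columns.
Group by teams.id and compute SUM(m.goals_for). SUM over an all-NULL group is NULL.
  4: ids {2, 9, 11, 26} → SUM(m.goals_for)=7
  5: ids {4, 27, 31} → SUM(m.goals_for)=8
  7: ids {32} → SUM(m.goals_for)=2
  9: ids {8, 15, 23, 25, 36} → SUM(m.goals_for)=18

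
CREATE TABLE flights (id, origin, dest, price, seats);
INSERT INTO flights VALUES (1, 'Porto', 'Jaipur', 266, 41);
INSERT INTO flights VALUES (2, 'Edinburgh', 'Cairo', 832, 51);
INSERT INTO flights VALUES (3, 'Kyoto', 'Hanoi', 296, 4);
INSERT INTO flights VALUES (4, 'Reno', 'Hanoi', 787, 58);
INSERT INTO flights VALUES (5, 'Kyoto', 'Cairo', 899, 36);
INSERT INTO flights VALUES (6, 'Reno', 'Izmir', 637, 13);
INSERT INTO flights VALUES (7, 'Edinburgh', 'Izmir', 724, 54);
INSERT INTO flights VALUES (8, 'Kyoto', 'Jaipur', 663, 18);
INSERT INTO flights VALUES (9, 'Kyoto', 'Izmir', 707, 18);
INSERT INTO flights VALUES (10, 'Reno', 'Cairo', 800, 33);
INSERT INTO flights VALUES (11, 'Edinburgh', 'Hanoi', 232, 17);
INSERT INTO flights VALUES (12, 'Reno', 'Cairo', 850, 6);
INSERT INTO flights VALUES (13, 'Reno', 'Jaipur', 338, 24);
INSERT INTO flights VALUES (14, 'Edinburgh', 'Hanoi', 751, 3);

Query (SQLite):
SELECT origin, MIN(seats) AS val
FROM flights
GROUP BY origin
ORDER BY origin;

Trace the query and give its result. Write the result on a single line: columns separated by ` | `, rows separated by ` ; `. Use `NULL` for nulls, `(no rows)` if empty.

Partition flights by origin; compute MIN(seats) within each group.
  Edinburgh: ids {2, 7, 11, 14} → MIN(seats)=3
  Kyoto: ids {3, 5, 8, 9} → MIN(seats)=4
  Porto: ids {1} → MIN(seats)=41
  Reno: ids {4, 6, 10, 12, 13} → MIN(seats)=6

Edinburgh | 3 ; Kyoto | 4 ; Porto | 41 ; Reno | 6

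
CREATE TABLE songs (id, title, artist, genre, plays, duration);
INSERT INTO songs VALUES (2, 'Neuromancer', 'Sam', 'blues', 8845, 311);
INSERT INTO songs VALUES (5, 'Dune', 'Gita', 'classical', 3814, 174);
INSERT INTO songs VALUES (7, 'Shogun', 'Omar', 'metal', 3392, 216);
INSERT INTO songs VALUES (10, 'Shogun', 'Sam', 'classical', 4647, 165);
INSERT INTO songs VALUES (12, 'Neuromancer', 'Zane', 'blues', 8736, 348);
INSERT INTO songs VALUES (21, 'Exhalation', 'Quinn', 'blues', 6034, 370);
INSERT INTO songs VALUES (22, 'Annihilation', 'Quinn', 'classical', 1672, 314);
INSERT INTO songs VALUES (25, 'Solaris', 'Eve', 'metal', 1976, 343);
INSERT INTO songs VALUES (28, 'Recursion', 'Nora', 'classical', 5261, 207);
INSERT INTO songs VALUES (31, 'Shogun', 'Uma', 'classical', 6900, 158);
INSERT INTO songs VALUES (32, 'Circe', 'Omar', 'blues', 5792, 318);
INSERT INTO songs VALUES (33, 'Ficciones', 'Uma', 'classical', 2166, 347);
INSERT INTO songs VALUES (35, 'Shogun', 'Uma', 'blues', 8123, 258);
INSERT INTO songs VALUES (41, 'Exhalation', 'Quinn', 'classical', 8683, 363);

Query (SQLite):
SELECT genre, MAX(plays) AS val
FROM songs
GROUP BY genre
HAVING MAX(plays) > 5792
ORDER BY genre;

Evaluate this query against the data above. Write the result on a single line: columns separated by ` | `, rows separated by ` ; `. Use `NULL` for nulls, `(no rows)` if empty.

blues | 8845 ; classical | 8683

Partition songs by genre; compute MAX(plays) within each group.
HAVING: keep groups where MAX(plays) > 5792.
  blues: ids {2, 12, 21, 32, 35} → MAX(plays)=8845
  classical: ids {5, 10, 22, 28, 31, 33, 41} → MAX(plays)=8683
  metal: ids {7, 25} → MAX(plays)=3392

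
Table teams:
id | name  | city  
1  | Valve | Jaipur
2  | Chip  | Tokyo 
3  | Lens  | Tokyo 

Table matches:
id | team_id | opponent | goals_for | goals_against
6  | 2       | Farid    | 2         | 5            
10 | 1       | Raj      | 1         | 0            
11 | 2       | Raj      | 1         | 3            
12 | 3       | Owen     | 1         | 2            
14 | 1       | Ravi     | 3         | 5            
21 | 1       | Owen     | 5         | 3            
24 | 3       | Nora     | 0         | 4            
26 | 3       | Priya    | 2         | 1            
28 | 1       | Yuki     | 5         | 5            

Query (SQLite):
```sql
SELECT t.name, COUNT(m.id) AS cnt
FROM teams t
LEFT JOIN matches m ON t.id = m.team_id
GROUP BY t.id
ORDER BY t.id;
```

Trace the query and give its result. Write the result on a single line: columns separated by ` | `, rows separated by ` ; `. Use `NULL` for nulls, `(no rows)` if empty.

Valve | 4 ; Chip | 2 ; Lens | 3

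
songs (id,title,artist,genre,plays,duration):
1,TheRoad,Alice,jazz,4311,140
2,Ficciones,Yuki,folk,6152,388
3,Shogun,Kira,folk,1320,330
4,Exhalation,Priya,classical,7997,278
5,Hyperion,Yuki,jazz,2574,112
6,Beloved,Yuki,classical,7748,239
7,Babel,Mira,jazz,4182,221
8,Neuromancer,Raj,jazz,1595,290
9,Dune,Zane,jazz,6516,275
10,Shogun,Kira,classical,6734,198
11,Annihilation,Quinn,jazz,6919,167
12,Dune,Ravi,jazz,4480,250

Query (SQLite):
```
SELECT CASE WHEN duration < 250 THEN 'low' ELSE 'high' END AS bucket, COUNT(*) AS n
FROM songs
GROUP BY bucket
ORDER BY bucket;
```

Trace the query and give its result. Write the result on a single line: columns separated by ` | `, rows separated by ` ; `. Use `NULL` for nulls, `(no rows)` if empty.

Bucket rows by duration < 250 → 'low' else 'high'; count each bucket.

high | 6 ; low | 6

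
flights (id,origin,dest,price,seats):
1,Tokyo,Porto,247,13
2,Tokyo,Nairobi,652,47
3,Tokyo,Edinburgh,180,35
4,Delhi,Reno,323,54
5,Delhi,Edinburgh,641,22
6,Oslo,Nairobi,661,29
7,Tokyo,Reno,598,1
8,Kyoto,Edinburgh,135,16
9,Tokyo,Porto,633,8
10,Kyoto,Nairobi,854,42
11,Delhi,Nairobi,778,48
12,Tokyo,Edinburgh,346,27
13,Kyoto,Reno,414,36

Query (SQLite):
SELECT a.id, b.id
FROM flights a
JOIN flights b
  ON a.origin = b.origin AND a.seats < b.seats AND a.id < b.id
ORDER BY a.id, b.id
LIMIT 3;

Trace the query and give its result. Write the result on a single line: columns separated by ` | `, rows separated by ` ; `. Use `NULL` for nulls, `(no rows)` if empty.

1 | 2 ; 1 | 3 ; 1 | 12

Pairs (a,b) with same origin, a.seats < b.seats, a.id < b.id.
origin groups: Delhi:{4,5,11} Kyoto:{8,10,13} Oslo:{6} Tokyo:{1,2,3,7,9,12}
Ordered by (a.id, b.id); first 3.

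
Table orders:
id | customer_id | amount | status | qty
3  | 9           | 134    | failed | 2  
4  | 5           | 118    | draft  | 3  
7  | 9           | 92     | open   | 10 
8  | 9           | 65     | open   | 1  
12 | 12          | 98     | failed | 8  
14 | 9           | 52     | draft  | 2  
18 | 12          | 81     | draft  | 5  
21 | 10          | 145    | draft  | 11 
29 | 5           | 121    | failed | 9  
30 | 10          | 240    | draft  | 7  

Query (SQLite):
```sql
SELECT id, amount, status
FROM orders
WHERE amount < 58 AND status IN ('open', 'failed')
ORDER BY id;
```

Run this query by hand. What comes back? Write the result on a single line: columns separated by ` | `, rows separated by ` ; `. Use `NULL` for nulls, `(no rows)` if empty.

(no rows)

amount < 58: ids {14}
status IN ('open', 'failed'): ids {3, 7, 8, 12, 29}
Combine with AND.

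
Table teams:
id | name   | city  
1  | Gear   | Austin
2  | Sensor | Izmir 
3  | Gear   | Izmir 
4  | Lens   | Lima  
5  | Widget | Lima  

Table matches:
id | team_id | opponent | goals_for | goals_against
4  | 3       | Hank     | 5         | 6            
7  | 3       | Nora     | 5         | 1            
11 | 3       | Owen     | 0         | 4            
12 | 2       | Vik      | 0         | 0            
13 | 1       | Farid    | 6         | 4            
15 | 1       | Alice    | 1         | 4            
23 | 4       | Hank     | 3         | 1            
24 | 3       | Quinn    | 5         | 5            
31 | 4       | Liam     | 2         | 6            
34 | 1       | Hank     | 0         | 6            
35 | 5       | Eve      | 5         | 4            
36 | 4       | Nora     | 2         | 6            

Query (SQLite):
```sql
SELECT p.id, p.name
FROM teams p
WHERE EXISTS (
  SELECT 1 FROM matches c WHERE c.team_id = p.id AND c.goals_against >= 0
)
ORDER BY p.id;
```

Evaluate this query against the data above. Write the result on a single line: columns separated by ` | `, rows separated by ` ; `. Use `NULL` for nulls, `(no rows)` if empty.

1 | Gear ; 2 | Sensor ; 3 | Gear ; 4 | Lens ; 5 | Widget

For each teams row, check whether any matches with matching team_id has goals_against >= 0.
Keep rows where that is true.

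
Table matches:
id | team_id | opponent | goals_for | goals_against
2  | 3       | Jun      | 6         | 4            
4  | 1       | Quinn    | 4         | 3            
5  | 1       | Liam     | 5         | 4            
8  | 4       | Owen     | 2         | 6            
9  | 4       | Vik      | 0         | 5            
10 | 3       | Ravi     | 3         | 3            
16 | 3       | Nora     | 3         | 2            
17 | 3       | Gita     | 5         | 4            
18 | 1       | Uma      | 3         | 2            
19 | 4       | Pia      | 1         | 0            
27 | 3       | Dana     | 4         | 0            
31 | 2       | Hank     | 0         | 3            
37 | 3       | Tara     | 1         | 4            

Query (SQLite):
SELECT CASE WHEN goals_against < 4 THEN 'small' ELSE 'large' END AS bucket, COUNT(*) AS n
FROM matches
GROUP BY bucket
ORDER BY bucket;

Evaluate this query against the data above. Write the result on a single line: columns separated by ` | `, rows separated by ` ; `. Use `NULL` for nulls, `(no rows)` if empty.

large | 6 ; small | 7

Bucket rows by goals_against < 4 → 'small' else 'large'; count each bucket.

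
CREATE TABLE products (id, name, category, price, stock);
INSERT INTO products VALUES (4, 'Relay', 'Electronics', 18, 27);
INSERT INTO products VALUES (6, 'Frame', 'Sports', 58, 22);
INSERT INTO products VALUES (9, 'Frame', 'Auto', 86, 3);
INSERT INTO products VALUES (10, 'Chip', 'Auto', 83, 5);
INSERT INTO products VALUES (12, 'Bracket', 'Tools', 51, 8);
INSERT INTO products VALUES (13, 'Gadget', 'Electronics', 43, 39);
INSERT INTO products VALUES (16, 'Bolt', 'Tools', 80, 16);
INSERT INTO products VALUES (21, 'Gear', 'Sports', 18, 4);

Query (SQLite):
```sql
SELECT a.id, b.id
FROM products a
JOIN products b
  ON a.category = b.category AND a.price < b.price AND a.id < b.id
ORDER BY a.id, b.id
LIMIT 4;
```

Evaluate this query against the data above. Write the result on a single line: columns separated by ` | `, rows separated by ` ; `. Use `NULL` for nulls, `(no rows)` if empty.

Pairs (a,b) with same category, a.price < b.price, a.id < b.id.
category groups: Auto:{9,10} Electronics:{4,13} Sports:{6,21} Tools:{12,16}
Ordered by (a.id, b.id); first 4.

4 | 13 ; 12 | 16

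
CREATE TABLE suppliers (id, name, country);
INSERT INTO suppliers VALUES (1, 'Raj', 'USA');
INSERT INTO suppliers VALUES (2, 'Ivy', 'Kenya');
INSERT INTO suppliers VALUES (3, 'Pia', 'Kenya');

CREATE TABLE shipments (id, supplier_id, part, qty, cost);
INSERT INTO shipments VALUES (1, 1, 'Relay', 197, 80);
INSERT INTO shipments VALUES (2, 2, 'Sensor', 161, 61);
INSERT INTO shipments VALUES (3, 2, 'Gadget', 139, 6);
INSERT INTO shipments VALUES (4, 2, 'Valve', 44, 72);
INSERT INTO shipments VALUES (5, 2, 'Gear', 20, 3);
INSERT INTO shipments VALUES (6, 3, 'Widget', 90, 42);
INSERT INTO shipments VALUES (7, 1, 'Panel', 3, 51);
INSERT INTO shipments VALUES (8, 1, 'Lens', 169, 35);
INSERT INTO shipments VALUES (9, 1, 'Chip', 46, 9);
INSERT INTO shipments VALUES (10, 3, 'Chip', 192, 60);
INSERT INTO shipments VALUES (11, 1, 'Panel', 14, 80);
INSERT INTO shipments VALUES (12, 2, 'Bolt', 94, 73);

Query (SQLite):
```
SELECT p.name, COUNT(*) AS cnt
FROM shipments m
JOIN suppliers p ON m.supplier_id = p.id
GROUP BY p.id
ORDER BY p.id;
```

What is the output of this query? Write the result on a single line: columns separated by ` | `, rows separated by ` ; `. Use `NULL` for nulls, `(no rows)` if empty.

Raj | 5 ; Ivy | 5 ; Pia | 2

Join each shipments row to its suppliers via supplier_id.
Group joined rows by suppliers.id; compute COUNT(*) per group.
  1: ids {1, 7, 8, 9, 11} → COUNT(*)=5
  2: ids {2, 3, 4, 5, 12} → COUNT(*)=5
  3: ids {6, 10} → COUNT(*)=2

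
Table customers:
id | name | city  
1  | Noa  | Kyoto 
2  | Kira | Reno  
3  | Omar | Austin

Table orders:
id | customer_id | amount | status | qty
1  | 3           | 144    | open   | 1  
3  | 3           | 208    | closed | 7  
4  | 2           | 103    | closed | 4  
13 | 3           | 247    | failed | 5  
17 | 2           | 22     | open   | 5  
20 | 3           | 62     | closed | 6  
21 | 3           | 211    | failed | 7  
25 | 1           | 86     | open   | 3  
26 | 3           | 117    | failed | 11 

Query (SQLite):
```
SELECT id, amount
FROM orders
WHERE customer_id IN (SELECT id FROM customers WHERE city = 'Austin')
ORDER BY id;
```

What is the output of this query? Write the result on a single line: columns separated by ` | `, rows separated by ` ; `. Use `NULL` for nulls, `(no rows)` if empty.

Inner query: customers.id where city = 'Austin'.
Outer: keep orders rows whose customer_id is in that set.
Inner query → {3}

1 | 144 ; 3 | 208 ; 13 | 247 ; 20 | 62 ; 21 | 211 ; 26 | 117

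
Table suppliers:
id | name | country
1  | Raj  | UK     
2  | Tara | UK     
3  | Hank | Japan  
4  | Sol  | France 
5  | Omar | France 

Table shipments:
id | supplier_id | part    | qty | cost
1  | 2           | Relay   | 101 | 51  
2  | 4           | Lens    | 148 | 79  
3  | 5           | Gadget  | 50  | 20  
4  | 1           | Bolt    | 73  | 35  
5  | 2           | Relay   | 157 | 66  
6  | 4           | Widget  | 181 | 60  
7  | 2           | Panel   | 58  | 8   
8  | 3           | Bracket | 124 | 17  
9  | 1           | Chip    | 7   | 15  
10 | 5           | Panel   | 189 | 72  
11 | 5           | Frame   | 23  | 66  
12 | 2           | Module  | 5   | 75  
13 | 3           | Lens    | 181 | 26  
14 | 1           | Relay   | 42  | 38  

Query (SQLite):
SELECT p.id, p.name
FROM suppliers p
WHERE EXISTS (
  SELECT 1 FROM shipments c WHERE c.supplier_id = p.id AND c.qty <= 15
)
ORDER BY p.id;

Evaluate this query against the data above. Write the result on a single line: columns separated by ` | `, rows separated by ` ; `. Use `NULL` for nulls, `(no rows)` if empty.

For each suppliers row, check whether any shipments with matching supplier_id has qty <= 15.
Keep rows where that is true.

1 | Raj ; 2 | Tara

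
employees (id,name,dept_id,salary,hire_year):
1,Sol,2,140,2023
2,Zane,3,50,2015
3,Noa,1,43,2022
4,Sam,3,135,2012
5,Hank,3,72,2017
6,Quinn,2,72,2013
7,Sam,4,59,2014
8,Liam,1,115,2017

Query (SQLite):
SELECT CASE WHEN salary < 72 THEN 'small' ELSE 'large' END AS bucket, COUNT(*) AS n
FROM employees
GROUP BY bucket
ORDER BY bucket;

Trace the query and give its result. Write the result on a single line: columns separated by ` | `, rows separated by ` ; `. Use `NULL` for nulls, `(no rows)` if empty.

Bucket rows by salary < 72 → 'small' else 'large'; count each bucket.

large | 5 ; small | 3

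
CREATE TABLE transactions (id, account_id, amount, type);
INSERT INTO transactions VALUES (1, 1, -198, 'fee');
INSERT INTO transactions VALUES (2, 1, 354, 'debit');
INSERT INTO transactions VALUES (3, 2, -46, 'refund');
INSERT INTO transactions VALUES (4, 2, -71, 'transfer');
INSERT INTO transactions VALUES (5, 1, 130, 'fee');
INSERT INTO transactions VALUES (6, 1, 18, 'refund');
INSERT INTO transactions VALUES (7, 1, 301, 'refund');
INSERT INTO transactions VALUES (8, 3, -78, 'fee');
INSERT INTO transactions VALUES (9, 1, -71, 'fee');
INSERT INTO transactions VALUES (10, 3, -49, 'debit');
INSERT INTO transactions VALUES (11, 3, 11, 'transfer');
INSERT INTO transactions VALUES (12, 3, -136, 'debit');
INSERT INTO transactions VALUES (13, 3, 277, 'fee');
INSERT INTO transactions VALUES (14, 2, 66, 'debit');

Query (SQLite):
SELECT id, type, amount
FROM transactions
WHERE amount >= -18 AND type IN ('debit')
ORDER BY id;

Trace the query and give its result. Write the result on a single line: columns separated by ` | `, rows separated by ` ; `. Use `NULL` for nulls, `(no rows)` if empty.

2 | debit | 354 ; 14 | debit | 66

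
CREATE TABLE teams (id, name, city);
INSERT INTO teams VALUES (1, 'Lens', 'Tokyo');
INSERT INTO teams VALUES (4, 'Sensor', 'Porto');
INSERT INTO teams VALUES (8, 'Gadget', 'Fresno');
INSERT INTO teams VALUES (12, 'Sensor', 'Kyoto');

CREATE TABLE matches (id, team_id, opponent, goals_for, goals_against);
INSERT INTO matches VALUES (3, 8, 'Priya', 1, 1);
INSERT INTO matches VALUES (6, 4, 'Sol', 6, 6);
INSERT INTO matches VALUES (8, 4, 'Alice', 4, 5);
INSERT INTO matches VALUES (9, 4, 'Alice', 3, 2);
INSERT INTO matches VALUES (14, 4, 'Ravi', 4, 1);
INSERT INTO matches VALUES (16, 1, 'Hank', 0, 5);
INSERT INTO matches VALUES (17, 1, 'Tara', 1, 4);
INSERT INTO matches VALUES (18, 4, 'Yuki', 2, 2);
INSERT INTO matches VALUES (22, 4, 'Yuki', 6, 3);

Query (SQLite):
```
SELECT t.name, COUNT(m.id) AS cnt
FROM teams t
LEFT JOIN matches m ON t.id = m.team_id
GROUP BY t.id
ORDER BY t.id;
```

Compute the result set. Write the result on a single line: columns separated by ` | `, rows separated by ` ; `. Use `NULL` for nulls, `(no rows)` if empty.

Lens | 2 ; Sensor | 6 ; Gadget | 1 ; Sensor | 0

LEFT JOIN keeps every teams row; unmatched ones get NULL for matches columns.
Group by teams.id and compute COUNT(m.id). COUNT(col) of an all-NULL group is 0.
  1: ids {16, 17} → COUNT(m.id)=2
  4: ids {6, 8, 9, 14, 18, 22} → COUNT(m.id)=6
  8: ids {3} → COUNT(m.id)=1
  12: ids {—} → COUNT(m.id)=0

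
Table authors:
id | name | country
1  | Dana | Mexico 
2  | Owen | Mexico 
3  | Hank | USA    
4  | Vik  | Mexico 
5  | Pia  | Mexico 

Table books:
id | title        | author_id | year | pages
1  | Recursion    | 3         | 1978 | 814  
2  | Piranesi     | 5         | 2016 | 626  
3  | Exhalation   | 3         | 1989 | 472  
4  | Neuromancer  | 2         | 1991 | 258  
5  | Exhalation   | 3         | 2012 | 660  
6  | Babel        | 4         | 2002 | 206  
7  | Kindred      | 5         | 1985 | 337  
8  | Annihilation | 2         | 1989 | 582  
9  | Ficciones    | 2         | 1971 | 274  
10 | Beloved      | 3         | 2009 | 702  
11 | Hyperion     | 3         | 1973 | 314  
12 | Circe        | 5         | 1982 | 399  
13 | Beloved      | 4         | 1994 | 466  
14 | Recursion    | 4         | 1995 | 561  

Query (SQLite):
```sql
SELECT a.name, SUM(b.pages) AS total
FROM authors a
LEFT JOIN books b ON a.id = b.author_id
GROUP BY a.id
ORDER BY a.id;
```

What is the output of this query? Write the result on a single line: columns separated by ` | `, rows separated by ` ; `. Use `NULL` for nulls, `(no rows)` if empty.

Dana | NULL ; Owen | 1114 ; Hank | 2962 ; Vik | 1233 ; Pia | 1362

LEFT JOIN keeps every authors row; unmatched ones get NULL for books columns.
Group by authors.id and compute SUM(b.pages). SUM over an all-NULL group is NULL.
  1: ids {—} → SUM(b.pages)=NULL
  2: ids {4, 8, 9} → SUM(b.pages)=1114
  3: ids {1, 3, 5, 10, 11} → SUM(b.pages)=2962
  4: ids {6, 13, 14} → SUM(b.pages)=1233
  5: ids {2, 7, 12} → SUM(b.pages)=1362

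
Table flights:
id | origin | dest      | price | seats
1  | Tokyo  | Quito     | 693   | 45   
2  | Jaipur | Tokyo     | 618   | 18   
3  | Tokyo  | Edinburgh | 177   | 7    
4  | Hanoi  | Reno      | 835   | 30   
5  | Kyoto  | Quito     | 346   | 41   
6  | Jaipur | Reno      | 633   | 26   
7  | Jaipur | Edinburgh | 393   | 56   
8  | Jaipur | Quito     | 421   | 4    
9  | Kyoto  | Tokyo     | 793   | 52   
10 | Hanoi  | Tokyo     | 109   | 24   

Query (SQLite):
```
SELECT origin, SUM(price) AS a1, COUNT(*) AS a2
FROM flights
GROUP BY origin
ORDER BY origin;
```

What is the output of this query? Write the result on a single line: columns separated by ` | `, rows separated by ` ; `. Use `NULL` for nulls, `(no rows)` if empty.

Group flights by origin.
Per group compute: SUM(price), COUNT(*).
  Hanoi: ids {4, 10} → SUM(price)=944, COUNT(*)=2
  Jaipur: ids {2, 6, 7, 8} → SUM(price)=2065, COUNT(*)=4
  Kyoto: ids {5, 9} → SUM(price)=1139, COUNT(*)=2
  Tokyo: ids {1, 3} → SUM(price)=870, COUNT(*)=2

Hanoi | 944 | 2 ; Jaipur | 2065 | 4 ; Kyoto | 1139 | 2 ; Tokyo | 870 | 2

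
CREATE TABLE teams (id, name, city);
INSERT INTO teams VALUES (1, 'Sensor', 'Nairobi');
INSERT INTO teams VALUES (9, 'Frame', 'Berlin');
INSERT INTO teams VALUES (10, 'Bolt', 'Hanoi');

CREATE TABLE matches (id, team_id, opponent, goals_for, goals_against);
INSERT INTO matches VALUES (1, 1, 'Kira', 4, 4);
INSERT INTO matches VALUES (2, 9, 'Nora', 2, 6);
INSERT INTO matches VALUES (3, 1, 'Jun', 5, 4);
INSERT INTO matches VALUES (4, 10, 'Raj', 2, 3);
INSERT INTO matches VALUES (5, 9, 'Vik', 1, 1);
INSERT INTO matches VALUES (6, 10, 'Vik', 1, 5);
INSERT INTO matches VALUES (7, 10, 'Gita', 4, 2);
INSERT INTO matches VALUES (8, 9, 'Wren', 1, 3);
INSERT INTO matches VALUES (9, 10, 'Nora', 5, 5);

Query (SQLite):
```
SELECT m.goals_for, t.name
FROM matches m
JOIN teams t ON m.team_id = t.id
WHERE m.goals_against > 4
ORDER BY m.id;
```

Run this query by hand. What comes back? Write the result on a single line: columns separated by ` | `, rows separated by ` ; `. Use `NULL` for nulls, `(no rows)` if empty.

2 | Frame ; 1 | Bolt ; 5 | Bolt

Each matches row matches the teams row where team_id = teams.id.
Then keep rows with m.goals_against > 4.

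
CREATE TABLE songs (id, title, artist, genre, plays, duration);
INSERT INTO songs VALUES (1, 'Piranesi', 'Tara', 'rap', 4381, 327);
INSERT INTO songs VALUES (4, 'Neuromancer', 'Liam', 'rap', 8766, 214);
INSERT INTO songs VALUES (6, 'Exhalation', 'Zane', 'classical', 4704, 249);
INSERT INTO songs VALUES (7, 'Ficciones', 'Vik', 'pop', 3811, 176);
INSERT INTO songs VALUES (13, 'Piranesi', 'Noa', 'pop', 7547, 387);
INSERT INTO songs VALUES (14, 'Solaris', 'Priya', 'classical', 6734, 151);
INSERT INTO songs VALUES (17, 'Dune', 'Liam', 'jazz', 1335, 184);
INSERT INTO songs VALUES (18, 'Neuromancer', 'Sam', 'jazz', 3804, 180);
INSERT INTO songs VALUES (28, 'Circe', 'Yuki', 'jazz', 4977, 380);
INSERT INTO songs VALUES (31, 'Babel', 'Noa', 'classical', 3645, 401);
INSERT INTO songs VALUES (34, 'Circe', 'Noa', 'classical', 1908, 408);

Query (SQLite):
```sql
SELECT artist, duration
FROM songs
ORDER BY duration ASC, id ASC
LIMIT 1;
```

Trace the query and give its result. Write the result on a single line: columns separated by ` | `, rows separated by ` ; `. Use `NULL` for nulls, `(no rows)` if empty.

Sort by duration asc, tiebreak id asc: (151, id=14), (176, id=7), (180, id=18), (184, id=17) …. Take first 1.

Priya | 151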